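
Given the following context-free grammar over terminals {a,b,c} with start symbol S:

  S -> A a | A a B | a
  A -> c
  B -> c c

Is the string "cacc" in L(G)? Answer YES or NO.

Convert to CNF:
  S -> A T1 | A X2 | a
  A -> c
  B -> T0 T0
  T0 -> c
  T1 -> a
  X2 -> T1 B

Fill CYK table bottom-up:
  T[0,0] 'c' = {A,T0}  orig:{A}
  T[1,1] 'a' = {S,T1}  orig:{S}
  T[2,2] 'c' = {A,T0}  orig:{A}
  T[3,3] 'c' = {A,T0}  orig:{A}
  T[0,1] 'ca' = {S}
  T[1,2] 'ac' = ∅
  T[2,3] 'cc' = {B}
  T[0,2] 'cac' = ∅
  T[1,3] 'acc' = {X2}  orig:{}
  T[0,3] 'cacc' = {S}

S ∈ T[0,3] ⇒ YES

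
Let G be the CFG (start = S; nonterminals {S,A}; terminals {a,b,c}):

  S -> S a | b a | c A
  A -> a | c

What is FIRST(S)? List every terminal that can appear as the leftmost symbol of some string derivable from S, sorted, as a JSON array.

Compute FIRST by fixpoint:
pass 1:
  A via A→a: +{a}
  A via A→c: +{c}
  S via S→b a: +{b}
  S via S→c A: +{c}
  FIRST(S)={b,c}  FIRST(A)={a,c}
pass 2: (no change)
  FIRST(S)={b,c}  FIRST(A)={a,c}

FIRST(S) = ["b", "c"]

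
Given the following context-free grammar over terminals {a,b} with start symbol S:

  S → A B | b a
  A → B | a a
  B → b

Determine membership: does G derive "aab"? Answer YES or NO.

Convert to CNF:
  S -> A B | T1 T0
  A -> T0 T0 | b
  B -> b
  T0 -> a
  T1 -> b

Fill CYK table bottom-up:
  [0..0]={T0}  "a"  orig:{}
  [1..1]={T0}  "a"  orig:{}
  [2..2]={A,B,T1}  "b"  orig:{A,B}
  [0..1]={A}  "aa"
  [1..2]=∅  "ab"
  [0..2]={S}  "aab"

S ∈ T[0,2] ⇒ YES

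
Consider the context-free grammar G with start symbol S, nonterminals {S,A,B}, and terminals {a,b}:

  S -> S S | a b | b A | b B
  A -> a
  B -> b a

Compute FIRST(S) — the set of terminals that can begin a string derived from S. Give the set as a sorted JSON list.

Compute FIRST by fixpoint:
iter 1:
  A via A→a: +{a}
  B via B→b a: +{b}
  S via S→a b: +{a}
  S via S→b A: +{b}
  FIRST(S)={a,b}  FIRST(A)={a}  FIRST(B)={b}
iter 2: — fixpoint
  FIRST(S)={a,b}  FIRST(A)={a}  FIRST(B)={b}

FIRST(S) = ["a", "b"]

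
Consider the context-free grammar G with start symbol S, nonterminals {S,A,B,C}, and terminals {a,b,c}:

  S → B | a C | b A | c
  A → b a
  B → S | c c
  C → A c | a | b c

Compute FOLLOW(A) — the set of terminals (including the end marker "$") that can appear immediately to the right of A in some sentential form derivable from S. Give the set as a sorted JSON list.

Compute FIRST by fixpoint:
round 1:
  A via A→b a: +{b}
  B via B→c c: +{c}
  C via C→A c: +{b}
  C via C→a: +{a}
  S via S→B: +{c}
  S via S→a C: +{a}
  S via S→b A: +{b}
  FIRST[S]={a,b,c}  FIRST[A]={b}  FIRST[B]={c}  FIRST[C]={a,b}
round 2:
  B via B→S: +{a,b}
  FIRST[S]={a,b,c}  FIRST[A]={b}  FIRST[B]={a,b,c}  FIRST[C]={a,b}
round 3: (no change)
  FIRST[S]={a,b,c}  FIRST[A]={b}  FIRST[B]={a,b,c}  FIRST[C]={a,b}

FOLLOW sets:
seed FOLLOW(S) with $
iter 1:
  C→A c: FOLLOW(A) ⊇ FIRST(c) = {c}; new: +{c}
  S→B: FOLLOW(B) ⊇ FOLLOW(S) ⊇ {$}; new: +{$}
  S→a C: FOLLOW(C) ⊇ FOLLOW(S) ⊇ {$}; new: +{$}
  S→b A: FOLLOW(A) ⊇ FOLLOW(S) ⊇ {$}; new: +{$}
  FOLLOW(S)={$}  FOLLOW(A)={$,c}  FOLLOW(B)={$}  FOLLOW(C)={$}
iter 2: (stable)
  FOLLOW(S)={$}  FOLLOW(A)={$,c}  FOLLOW(B)={$}  FOLLOW(C)={$}

FOLLOW(A) = ["$", "c"]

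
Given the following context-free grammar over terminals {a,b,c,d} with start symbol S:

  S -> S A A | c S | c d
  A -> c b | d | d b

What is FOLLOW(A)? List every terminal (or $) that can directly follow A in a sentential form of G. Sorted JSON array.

FIRST iteration:
pass 1:
  A via A→c b: +{c}
  A via A→d: +{d}
  S via S→c S: +{c}
  FIRST[S]={c}  FIRST[A]={c,d}
pass 2: (no change)
  FIRST[S]={c}  FIRST[A]={c,d}

FOLLOW sets:
initialize: $ ∈ FOLLOW(S)
pass 1:
  S→S A A: FOLLOW(S) ⊇ FIRST(A) = {c,d}; new: +{c,d}
  S→S A A: FOLLOW(A) ⊇ FIRST(A) = {c,d}; new: +{c,d}
  S→S A A: FOLLOW(A) ⊇ FOLLOW(S) ⊇ {$,c,d}; new: +{$}
  S: {$,c,d}  A: {$,c,d}
pass 2: done
  S: {$,c,d}  A: {$,c,d}

FOLLOW(A) = ["$", "c", "d"]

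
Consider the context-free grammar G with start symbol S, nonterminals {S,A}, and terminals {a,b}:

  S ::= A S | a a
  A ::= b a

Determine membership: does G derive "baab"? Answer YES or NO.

CNF form of G:
  S -> A S | T1 T1
  A -> T0 T1
  T0 -> b
  T1 -> a

Fill CYK table bottom-up:
  T[0,0] 'b' = {T0}  orig:{}
  T[1,1] 'a' = {T1}  orig:{}
  T[2,2] 'a' = {T1}  orig:{}
  T[3,3] 'b' = {T0}  orig:{}
  T[0,1] 'ba' = {A}
  T[1,2] 'aa' = {S}
  T[2,3] 'ab' = ∅
  T[0,2] 'baa' = ∅
  T[1,3] 'aab' = ∅
  T[0,3] 'baab' = ∅

S ∉ T[0,3] ⇒ NO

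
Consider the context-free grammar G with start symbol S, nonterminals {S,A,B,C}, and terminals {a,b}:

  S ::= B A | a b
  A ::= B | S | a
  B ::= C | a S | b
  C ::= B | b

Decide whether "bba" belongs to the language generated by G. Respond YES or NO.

CNF form of G:
  S -> B A | T0 T1
  A -> B A | T0 S | T0 T1 | a | b
  B -> T0 S | b
  C -> T0 S | b
  T0 -> a
  T1 -> b

CYK table (by increasing span):
  cell(0,0) b: {A,B,C,T1}  orig:{A,B,C}
  cell(1,1) b: {A,B,C,T1}  orig:{A,B,C}
  cell(2,2) a: {A,T0}  orig:{A}
  cell(0,1) bb: {A,S}
  cell(1,2) ba: {A,S}
  cell(0,2) bba: {A,S}

S ∈ T[0,2] ⇒ YES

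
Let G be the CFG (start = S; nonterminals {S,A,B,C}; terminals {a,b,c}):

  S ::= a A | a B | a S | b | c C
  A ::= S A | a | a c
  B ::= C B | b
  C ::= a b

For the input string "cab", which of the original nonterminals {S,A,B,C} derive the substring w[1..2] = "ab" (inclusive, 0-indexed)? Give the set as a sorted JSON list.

Convert to CNF:
  S -> T0 A | T0 B | T0 S | T1 C | b
  A -> S A | T0 T1 | a
  B -> C B | b
  C -> T0 T2
  T0 -> a
  T1 -> c
  T2 -> b

CYK table (by increasing span) (cells [i..j] with 1 ≤ i ≤ j ≤ 2 only):
  cell(1,1) a: {A,T0}  orig:{A}
  cell(2,2) b: {B,S,T2}  orig:{B,S}
  cell(1,2) ab: {C,S}

Original NTs in T[1,2] deriving "ab": ["C", "S"]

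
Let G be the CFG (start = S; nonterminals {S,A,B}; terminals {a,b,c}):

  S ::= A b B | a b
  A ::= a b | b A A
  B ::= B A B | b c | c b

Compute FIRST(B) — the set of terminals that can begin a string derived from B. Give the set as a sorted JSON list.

FIRST iteration:
pass 1:
  A via A→a b: +{a}
  A via A→b A A: +{b}
  B via B→b c: +{b}
  B via B→c b: +{c}
  S via S→A b B: +{a,b}
  FIRST(S)={a,b}  FIRST(A)={a,b}  FIRST(B)={b,c}
pass 2: — fixpoint
  FIRST(S)={a,b}  FIRST(A)={a,b}  FIRST(B)={b,c}

FIRST(B) = ["b", "c"]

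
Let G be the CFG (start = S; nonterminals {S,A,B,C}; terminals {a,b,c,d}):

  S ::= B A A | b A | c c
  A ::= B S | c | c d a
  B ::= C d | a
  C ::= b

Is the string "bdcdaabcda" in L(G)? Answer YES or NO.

Convert to CNF:
  S -> B X5 | T0 T0 | T3 A
  A -> B S | T0 X4 | c
  B -> C T1 | a
  C -> b
  T0 -> c
  T1 -> d
  T2 -> a
  T3 -> b
  X4 -> T1 T2
  X5 -> A A

Fill CYK table bottom-up:
  [0..0]={C,T3}  "b"  orig:{C}
  [1..1]={T1}  "d"  orig:{}
  [2..2]={A,T0}  "c"  orig:{A}
  [3..3]={T1}  "d"  orig:{}
  [4..4]={B,T2}  "a"  orig:{B}
  [5..5]={B,T2}  "a"  orig:{B}
  [6..6]={C,T3}  "b"  orig:{C}
  [7..7]={A,T0}  "c"  orig:{A}
  [8..8]={T1}  "d"  orig:{}
  [9..9]={B,T2}  "a"  orig:{B}
  [0..1]={B}  "bd"
  [1..2]=∅  "dc"
  [2..3]=∅  "cd"
  [3..4]={X4}  "da"  orig:{}
  [4..5]=∅  "aa"
  [5..6]=∅  "ab"
  [6..7]={S}  "bc"
  [7..8]=∅  "cd"
  [8..9]={X4}  "da"  orig:{}
  [0..2]=∅  "bdc"
  [1..3]=∅  "dcd"
  [2..4]={A}  "cda"
  [3..5]=∅  "daa"
  [4..6]=∅  "aab"
  [5..7]={A}  "abc"
  [6..8]=∅  "bcd"
  [7..9]={A}  "cda"
  [0..3]=∅  "bdcd"
  [1..4]=∅  "dcda"
  [2..5]=∅  "cdaa"
  [3..6]=∅  "daab"
  [4..7]=∅  "aabc"
  [5..8]=∅  "abcd"
  [6..9]={S}  "bcda"
  [0..4]=∅  "bdcda"
  [1..5]=∅  "dcdaa"
  [2..6]=∅  "cdaab"
  [3..7]=∅  "daabc"
  [4..8]=∅  "aabcd"
  [5..9]={A}  "abcda"
  [0..5]=∅  "bdcdaa"
  [1..6]=∅  "dcdaab"
  [2..7]={X5}  "cdaabc"  orig:{}
  [3..8]=∅  "daabcd"
  [4..9]=∅  "aabcda"
  [0..6]=∅  "bdcdaab"
  [1..7]=∅  "dcdaabc"
  [2..8]=∅  "cdaabcd"
  [3..9]=∅  "daabcda"
  [0..7]={S}  "bdcdaabc"
  [1..8]=∅  "dcdaabcd"
  [2..9]={X5}  "cdaabcda"  orig:{}
  [0..8]=∅  "bdcdaabcd"
  [1..9]=∅  "dcdaabcda"
  [0..9]={S}  "bdcdaabcda"

S ∈ T[0,9] ⇒ YES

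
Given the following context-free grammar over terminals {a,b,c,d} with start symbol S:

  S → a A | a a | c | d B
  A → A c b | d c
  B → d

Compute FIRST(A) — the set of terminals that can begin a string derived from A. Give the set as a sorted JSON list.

FIRST iteration:
[1]
  A via A→d c: +{d}
  B via B→d: +{d}
  S via S→a A: +{a}
  S via S→c: +{c}
  S via S→d B: +{d}
  FIRST[S]={a,c,d}  FIRST[A]={d}  FIRST[B]={d}
[2] (stable)
  FIRST[S]={a,c,d}  FIRST[A]={d}  FIRST[B]={d}

FIRST(A) = ["d"]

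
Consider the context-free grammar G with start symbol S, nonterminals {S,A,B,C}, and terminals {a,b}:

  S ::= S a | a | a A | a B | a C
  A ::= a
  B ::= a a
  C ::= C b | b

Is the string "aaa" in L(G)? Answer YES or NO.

CNF form of G:
  S -> S T0 | T0 A | T0 B | T0 C | a
  A -> a
  B -> T0 T0
  C -> C T1 | b
  T0 -> a
  T1 -> b

Fill CYK table bottom-up:
  T[0,0] 'a' = {A,S,T0}  orig:{A,S}
  T[1,1] 'a' = {A,S,T0}  orig:{A,S}
  T[2,2] 'a' = {A,S,T0}  orig:{A,S}
  T[0,1] 'aa' = {B,S}
  T[1,2] 'aa' = {B,S}
  T[0,2] 'aaa' = {S}

S ∈ T[0,2] ⇒ YES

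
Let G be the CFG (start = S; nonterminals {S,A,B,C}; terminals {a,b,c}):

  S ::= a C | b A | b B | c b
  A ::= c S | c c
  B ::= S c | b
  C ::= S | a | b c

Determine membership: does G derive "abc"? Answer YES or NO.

CNF form of G:
  S -> T0 T2 | T1 C | T2 A | T2 B
  A -> T0 S | T0 T0
  B -> S T0 | b
  C -> T0 T2 | T1 C | T2 A | T2 B | T2 T0 | a
  T0 -> c
  T1 -> a
  T2 -> b

CYK table (by increasing span):
  cell(0,0) a: {C,T1}  orig:{C}
  cell(1,1) b: {B,T2}  orig:{B}
  cell(2,2) c: {T0}  orig:{}
  cell(0,1) ab: ∅
  cell(1,2) bc: {C}
  cell(0,2) abc: {C,S}

S ∈ T[0,2] ⇒ YES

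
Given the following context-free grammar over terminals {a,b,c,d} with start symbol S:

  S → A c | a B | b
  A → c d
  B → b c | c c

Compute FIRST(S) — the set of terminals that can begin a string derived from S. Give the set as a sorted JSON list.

FIRST iteration:
[1]
  A via A→c d: +{c}
  B via B→b c: +{b}
  B via B→c c: +{c}
  S via S→A c: +{c}
  S via S→a B: +{a}
  S via S→b: +{b}
  S: {a,b,c}  A: {c}  B: {b,c}
[2] — fixpoint
  S: {a,b,c}  A: {c}  B: {b,c}

FIRST(S) = ["a", "b", "c"]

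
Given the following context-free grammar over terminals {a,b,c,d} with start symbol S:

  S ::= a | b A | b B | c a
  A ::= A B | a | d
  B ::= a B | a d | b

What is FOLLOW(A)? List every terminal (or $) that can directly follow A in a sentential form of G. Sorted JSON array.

FIRST iteration:
iter 1:
  A via A→a: +{a}
  A via A→d: +{d}
  B via B→a B: +{a}
  B via B→b: +{b}
  S via S→a: +{a}
  S via S→b A: +{b}
  S via S→c a: +{c}
  S: {a,b,c}  A: {a,d}  B: {a,b}
iter 2: (no change)
  S: {a,b,c}  A: {a,d}  B: {a,b}

Compute FOLLOW by fixpoint:
seed FOLLOW(S) with $
iter 1:
  A→A B: FOLLOW(A) ⊇ FIRST(B) = {a,b}; new: +{a,b}
  A→A B: FOLLOW(B) ⊇ FOLLOW(A) ⊇ {a,b}; new: +{a,b}
  S→b A: FOLLOW(A) ⊇ FOLLOW(S) ⊇ {$}; new: +{$}
  S→b B: FOLLOW(B) ⊇ FOLLOW(S) ⊇ {$}; new: +{$}
  S: {$}  A: {$,a,b}  B: {$,a,b}
iter 2: (stable)
  S: {$}  A: {$,a,b}  B: {$,a,b}

FOLLOW(A) = ["$", "a", "b"]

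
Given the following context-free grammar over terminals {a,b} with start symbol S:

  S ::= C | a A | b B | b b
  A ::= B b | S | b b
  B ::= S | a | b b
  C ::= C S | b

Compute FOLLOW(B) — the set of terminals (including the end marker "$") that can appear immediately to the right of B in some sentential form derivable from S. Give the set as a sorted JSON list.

FIRST iteration:
[1]
  A via A→b b: +{b}
  B via B→a: +{a}
  B via B→b b: +{b}
  C via C→b: +{b}
  S via S→C: +{b}
  S via S→a A: +{a}
  FIRST[S]={a,b}  FIRST[A]={b}  FIRST[B]={a,b}  FIRST[C]={b}
[2]
  A via A→B b: +{a}
  FIRST[S]={a,b}  FIRST[A]={a,b}  FIRST[B]={a,b}  FIRST[C]={b}
[3] (no change)
  FIRST[S]={a,b}  FIRST[A]={a,b}  FIRST[B]={a,b}  FIRST[C]={b}

FOLLOW sets:
FOLLOW(S) := {$}
[1]
  A→B b: FOLLOW(B) ⊇ FIRST(b) = {b}; new: +{b}
  B→S: FOLLOW(S) ⊇ FOLLOW(B) ⊇ {b}; new: +{b}
  C→C S: FOLLOW(C) ⊇ FIRST(S) = {a,b}; new: +{a,b}
  C→C S: FOLLOW(S) ⊇ FOLLOW(C) ⊇ {a,b}; new: +{a}
  S→C: FOLLOW(C) ⊇ FOLLOW(S) ⊇ {$,a,b}; new: +{$}
  S→a A: FOLLOW(A) ⊇ FOLLOW(S) ⊇ {$,a,b}; new: +{$,a,b}
  S→b B: FOLLOW(B) ⊇ FOLLOW(S) ⊇ {$,a,b}; new: +{$,a}
  FOLLOW(S)={$,a,b}  FOLLOW(A)={$,a,b}  FOLLOW(B)={$,a,b}  FOLLOW(C)={$,a,b}
[2] done
  FOLLOW(S)={$,a,b}  FOLLOW(A)={$,a,b}  FOLLOW(B)={$,a,b}  FOLLOW(C)={$,a,b}

FOLLOW(B) = ["$", "a", "b"]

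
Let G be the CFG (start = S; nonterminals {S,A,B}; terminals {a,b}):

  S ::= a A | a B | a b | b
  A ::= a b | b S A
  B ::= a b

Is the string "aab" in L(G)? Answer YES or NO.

CNF form of G:
  S -> T0 A | T0 B | T0 T1 | b
  A -> T0 T1 | T1 X2
  B -> T0 T1
  T0 -> a
  T1 -> b
  X2 -> S A

Fill CYK table bottom-up:
  T[0,0] 'a' = {T0}  orig:{}
  T[1,1] 'a' = {T0}  orig:{}
  T[2,2] 'b' = {S,T1}  orig:{S}
  T[0,1] 'aa' = ∅
  T[1,2] 'ab' = {A,B,S}
  T[0,2] 'aab' = {S}

S ∈ T[0,2] ⇒ YES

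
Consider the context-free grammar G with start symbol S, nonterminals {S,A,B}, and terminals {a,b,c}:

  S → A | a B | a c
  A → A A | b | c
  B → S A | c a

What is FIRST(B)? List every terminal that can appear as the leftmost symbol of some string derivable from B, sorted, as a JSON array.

FIRST iteration:
round 1:
  A via A→b: +{b}
  A via A→c: +{c}
  B via B→c a: +{c}
  S via S→A: +{b,c}
  S via S→a B: +{a}
  FIRST(S)={a,b,c}  FIRST(A)={b,c}  FIRST(B)={c}
round 2:
  B via B→S A: +{a,b}
  FIRST(S)={a,b,c}  FIRST(A)={b,c}  FIRST(B)={a,b,c}
round 3: (stable)
  FIRST(S)={a,b,c}  FIRST(A)={b,c}  FIRST(B)={a,b,c}

FIRST(B) = ["a", "b", "c"]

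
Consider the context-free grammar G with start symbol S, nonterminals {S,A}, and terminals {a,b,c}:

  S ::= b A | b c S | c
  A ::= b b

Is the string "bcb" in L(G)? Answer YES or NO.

Convert to CNF:
  S -> T0 A | T0 X2 | c
  A -> T0 T0
  T0 -> b
  T1 -> c
  X2 -> T1 S

CYK table (by increasing span):
  [0..0]={T0}  "b"  orig:{}
  [1..1]={S,T1}  "c"  orig:{S}
  [2..2]={T0}  "b"  orig:{}
  [0..1]=∅  "bc"
  [1..2]=∅  "cb"
  [0..2]=∅  "bcb"

S ∉ T[0,2] ⇒ NO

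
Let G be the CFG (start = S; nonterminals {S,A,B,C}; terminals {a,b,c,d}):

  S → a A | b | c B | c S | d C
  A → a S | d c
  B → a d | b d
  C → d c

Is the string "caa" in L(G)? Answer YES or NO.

Convert to CNF:
  S -> T0 A | T1 C | T2 B | T2 S | b
  A -> T0 S | T1 T2
  B -> T0 T1 | T3 T1
  C -> T1 T2
  T0 -> a
  T1 -> d
  T2 -> c
  T3 -> b

Fill CYK table bottom-up:
  T[0,0] 'c' = {T2}  orig:{}
  T[1,1] 'a' = {T0}  orig:{}
  T[2,2] 'a' = {T0}  orig:{}
  T[0,1] 'ca' = ∅
  T[1,2] 'aa' = ∅
  T[0,2] 'caa' = ∅

S ∉ T[0,2] ⇒ NO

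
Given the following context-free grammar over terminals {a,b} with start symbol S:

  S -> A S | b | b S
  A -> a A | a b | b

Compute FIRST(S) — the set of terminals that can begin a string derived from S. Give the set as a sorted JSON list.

FIRST iteration:
iter 1:
  A via A→a A: +{a}
  A via A→b: +{b}
  S via S→A S: +{a,b}
  FIRST(S)={a,b}  FIRST(A)={a,b}
iter 2: (stable)
  FIRST(S)={a,b}  FIRST(A)={a,b}

FIRST(S) = ["a", "b"]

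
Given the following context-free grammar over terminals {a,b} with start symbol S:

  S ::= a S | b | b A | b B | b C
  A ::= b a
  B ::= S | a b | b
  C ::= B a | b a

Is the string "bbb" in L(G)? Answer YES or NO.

CNF form of G:
  S -> T0 A | T0 B | T0 C | T1 S | b
  A -> T0 T1
  B -> T0 A | T0 B | T0 C | T1 S | T1 T0 | b
  C -> B T1 | T0 T1
  T0 -> b
  T1 -> a

CYK table (by increasing span):
  cell(0,0) b: {B,S,T0}  orig:{B,S}
  cell(1,1) b: {B,S,T0}  orig:{B,S}
  cell(2,2) b: {B,S,T0}  orig:{B,S}
  cell(0,1) bb: {B,S}
  cell(1,2) bb: {B,S}
  cell(0,2) bbb: {B,S}

S ∈ T[0,2] ⇒ YES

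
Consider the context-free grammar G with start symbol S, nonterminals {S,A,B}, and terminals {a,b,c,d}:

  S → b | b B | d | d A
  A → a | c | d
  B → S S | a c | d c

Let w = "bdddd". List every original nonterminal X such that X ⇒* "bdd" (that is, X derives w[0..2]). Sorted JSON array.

Convert to CNF:
  S -> T2 A | T3 B | b | d
  A -> a | c | d
  B -> S S | T0 T1 | T2 T1
  T0 -> a
  T1 -> c
  T2 -> d
  T3 -> b

CYK table (by increasing span), restricted to cells inside w[0..2]:
  [0..0]={S,T3}  "b"  orig:{S}
  [1..1]={A,S,T2}  "d"  orig:{A,S}
  [2..2]={A,S,T2}  "d"  orig:{A,S}
  [0..1]={B}  "bd"
  [1..2]={B,S}  "dd"
  [0..2]={B,S}  "bdd"

Original NTs in T[0,2] deriving "bdd": ["B", "S"]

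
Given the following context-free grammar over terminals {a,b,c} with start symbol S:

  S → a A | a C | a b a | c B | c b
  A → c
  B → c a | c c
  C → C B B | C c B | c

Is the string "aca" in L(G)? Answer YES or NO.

CNF form of G:
  S -> T0 B | T0 T2 | T1 A | T1 C | T1 X5
  A -> c
  B -> T0 T0 | T0 T1
  C -> C X3 | C X4 | c
  T0 -> c
  T1 -> a
  T2 -> b
  X3 -> B B
  X4 -> T0 B
  X5 -> T2 T1

CYK table (by increasing span):
  T[0,0] 'a' = {T1}  orig:{}
  T[1,1] 'c' = {A,C,T0}  orig:{A,C}
  T[2,2] 'a' = {T1}  orig:{}
  T[0,1] 'ac' = {S}
  T[1,2] 'ca' = {B}
  T[0,2] 'aca' = ∅

S ∉ T[0,2] ⇒ NO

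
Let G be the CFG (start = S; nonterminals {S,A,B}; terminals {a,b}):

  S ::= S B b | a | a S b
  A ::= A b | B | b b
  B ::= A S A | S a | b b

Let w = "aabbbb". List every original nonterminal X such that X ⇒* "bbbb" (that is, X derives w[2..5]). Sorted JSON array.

CNF form of G:
  S -> S X4 | T1 X5 | a
  A -> A T0 | A X2 | S T1 | T0 T0
  B -> A X3 | S T1 | T0 T0
  T0 -> b
  T1 -> a
  X2 -> S A
  X3 -> S A
  X4 -> B T0
  X5 -> S T0

CYK fill, restricted to cells inside w[2..5]:
  cell(2,2) b: {T0}  orig:{}
  cell(3,3) b: {T0}  orig:{}
  cell(4,4) b: {T0}  orig:{}
  cell(5,5) b: {T0}  orig:{}
  cell(2,3) bb: {A,B}
  cell(3,4) bb: {A,B}
  cell(4,5) bb: {A,B}
  cell(2,4) bbb: {A,X4}  orig:{A}
  cell(3,5) bbb: {A,X4}  orig:{A}
  cell(2,5) bbbb: {A}

Original NTs in T[2,5] deriving "bbbb": ["A"]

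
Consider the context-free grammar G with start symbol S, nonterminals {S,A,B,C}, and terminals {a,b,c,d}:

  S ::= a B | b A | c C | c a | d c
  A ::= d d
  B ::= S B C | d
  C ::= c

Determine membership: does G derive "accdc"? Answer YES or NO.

CNF form of G:
  S -> T0 T3 | T1 B | T2 A | T3 C | T3 T1
  A -> T0 T0
  B -> S X4 | d
  C -> c
  T0 -> d
  T1 -> a
  T2 -> b
  T3 -> c
  X4 -> B C

CYK fill:
  T[0,0] 'a' = {T1}  orig:{}
  T[1,1] 'c' = {C,T3}  orig:{C}
  T[2,2] 'c' = {C,T3}  orig:{C}
  T[3,3] 'd' = {B,T0}  orig:{B}
  T[4,4] 'c' = {C,T3}  orig:{C}
  T[0,1] 'ac' = ∅
  T[1,2] 'cc' = {S}
  T[2,3] 'cd' = ∅
  T[3,4] 'dc' = {S,X4}  orig:{S}
  T[0,2] 'acc' = ∅
  T[1,3] 'ccd' = ∅
  T[2,4] 'cdc' = ∅
  T[0,3] 'accd' = ∅
  T[1,4] 'ccdc' = {B}
  T[0,4] 'accdc' = {S}

S ∈ T[0,4] ⇒ YES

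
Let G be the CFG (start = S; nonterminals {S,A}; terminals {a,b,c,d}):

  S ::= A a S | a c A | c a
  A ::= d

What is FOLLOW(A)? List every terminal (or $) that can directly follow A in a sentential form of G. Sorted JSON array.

Compute FIRST by fixpoint:
pass 1:
  A via A→d: +{d}
  S via S→A a S: +{d}
  S via S→a c A: +{a}
  S via S→c a: +{c}
  S: {a,c,d}  A: {d}
pass 2: done
  S: {a,c,d}  A: {d}

FOLLOW iteration:
seed FOLLOW(S) with $
pass 1:
  S→A a S: FOLLOW(A) ⊇ FIRST(a) = {a}; new: +{a}
  S→a c A: FOLLOW(A) ⊇ FOLLOW(S) ⊇ {$}; new: +{$}
  FOLLOW[S]={$}  FOLLOW[A]={$,a}
pass 2: done
  FOLLOW[S]={$}  FOLLOW[A]={$,a}

FOLLOW(A) = ["$", "a"]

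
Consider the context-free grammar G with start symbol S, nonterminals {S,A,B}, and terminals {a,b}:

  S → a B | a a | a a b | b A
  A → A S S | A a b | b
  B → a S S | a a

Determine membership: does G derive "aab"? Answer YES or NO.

CNF form of G:
  S -> T0 B | T0 T0 | T0 X5 | T1 A
  A -> A X2 | A X3 | b
  B -> T0 T0 | T0 X4
  T0 -> a
  T1 -> b
  X2 -> S S
  X3 -> T0 T1
  X4 -> S S
  X5 -> T0 T1

CYK fill:
  T[0,0] 'a' = {T0}  orig:{}
  T[1,1] 'a' = {T0}  orig:{}
  T[2,2] 'b' = {A,T1}  orig:{A}
  T[0,1] 'aa' = {B,S}
  T[1,2] 'ab' = {X3,X5}  orig:{}
  T[0,2] 'aab' = {S}

S ∈ T[0,2] ⇒ YES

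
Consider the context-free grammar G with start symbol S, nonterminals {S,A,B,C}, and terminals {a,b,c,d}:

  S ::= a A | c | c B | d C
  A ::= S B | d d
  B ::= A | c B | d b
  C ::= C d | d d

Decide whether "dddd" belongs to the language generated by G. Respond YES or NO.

Convert to CNF:
  S -> T0 C | T1 B | T3 A | c
  A -> S B | T0 T0
  B -> S B | T0 T0 | T0 T2 | T1 B
  C -> C T0 | T0 T0
  T0 -> d
  T1 -> c
  T2 -> b
  T3 -> a

Fill CYK table bottom-up:
  cell(0,0) d: {T0}  orig:{}
  cell(1,1) d: {T0}  orig:{}
  cell(2,2) d: {T0}  orig:{}
  cell(3,3) d: {T0}  orig:{}
  cell(0,1) dd: {A,B,C}
  cell(1,2) dd: {A,B,C}
  cell(2,3) dd: {A,B,C}
  cell(0,2) ddd: {C,S}
  cell(1,3) ddd: {C,S}
  cell(0,3) dddd: {C,S}

S ∈ T[0,3] ⇒ YES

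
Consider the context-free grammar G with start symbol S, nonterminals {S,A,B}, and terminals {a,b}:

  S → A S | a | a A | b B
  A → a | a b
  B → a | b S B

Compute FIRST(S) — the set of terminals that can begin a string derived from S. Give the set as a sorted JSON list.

Compute FIRST by fixpoint:
pass 1:
  A via A→a: +{a}
  B via B→a: +{a}
  B via B→b S B: +{b}
  S via S→A S: +{a}
  S via S→b B: +{b}
  FIRST[S]={a,b}  FIRST[A]={a}  FIRST[B]={a,b}
pass 2: — fixpoint
  FIRST[S]={a,b}  FIRST[A]={a}  FIRST[B]={a,b}

FIRST(S) = ["a", "b"]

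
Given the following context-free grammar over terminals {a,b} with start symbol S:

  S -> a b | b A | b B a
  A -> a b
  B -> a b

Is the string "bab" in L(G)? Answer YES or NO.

Convert to CNF:
  S -> T0 T1 | T1 A | T1 X2
  A -> T0 T1
  B -> T0 T1
  T0 -> a
  T1 -> b
  X2 -> B T0

CYK table (by increasing span):
  T[0,0] 'b' = {T1}  orig:{}
  T[1,1] 'a' = {T0}  orig:{}
  T[2,2] 'b' = {T1}  orig:{}
  T[0,1] 'ba' = ∅
  T[1,2] 'ab' = {A,B,S}
  T[0,2] 'bab' = {S}

S ∈ T[0,2] ⇒ YES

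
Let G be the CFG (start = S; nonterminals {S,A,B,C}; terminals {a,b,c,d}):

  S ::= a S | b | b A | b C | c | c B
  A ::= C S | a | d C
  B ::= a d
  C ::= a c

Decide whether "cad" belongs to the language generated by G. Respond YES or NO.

CNF form of G:
  S -> T1 S | T2 B | T3 A | T3 C | b | c
  A -> C S | T0 C | a
  B -> T1 T0
  C -> T1 T2
  T0 -> d
  T1 -> a
  T2 -> c
  T3 -> b

Fill CYK table bottom-up:
  T[0,0] 'c' = {S,T2}  orig:{S}
  T[1,1] 'a' = {A,T1}  orig:{A}
  T[2,2] 'd' = {T0}  orig:{}
  T[0,1] 'ca' = ∅
  T[1,2] 'ad' = {B}
  T[0,2] 'cad' = {S}

S ∈ T[0,2] ⇒ YES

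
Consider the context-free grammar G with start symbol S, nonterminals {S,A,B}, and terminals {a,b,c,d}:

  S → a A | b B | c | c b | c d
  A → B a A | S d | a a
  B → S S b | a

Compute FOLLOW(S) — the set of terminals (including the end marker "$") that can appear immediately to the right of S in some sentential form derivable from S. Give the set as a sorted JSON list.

FIRST iteration:
round 1:
  A via A→a a: +{a}
  B via B→a: +{a}
  S via S→a A: +{a}
  S via S→b B: +{b}
  S via S→c: +{c}
  FIRST[S]={a,b,c}  FIRST[A]={a}  FIRST[B]={a}
round 2:
  A via A→S d: +{b,c}
  B via B→S S b: +{b,c}
  FIRST[S]={a,b,c}  FIRST[A]={a,b,c}  FIRST[B]={a,b,c}
round 3: done
  FIRST[S]={a,b,c}  FIRST[A]={a,b,c}  FIRST[B]={a,b,c}

FOLLOW iteration:
seed FOLLOW(S) with $
pass 1:
  A→B a A: FOLLOW(B) ⊇ FIRST(a) = {a}; new: +{a}
  A→S d: FOLLOW(S) ⊇ FIRST(d) = {d}; new: +{d}
  B→S S b: FOLLOW(S) ⊇ FIRST(S) = {a,b,c}; new: +{a,b,c}
  S→a A: FOLLOW(A) ⊇ FOLLOW(S) ⊇ {$,a,b,c,d}; new: +{$,a,b,c,d}
  S→b B: FOLLOW(B) ⊇ FOLLOW(S) ⊇ {$,a,b,c,d}; new: +{$,b,c,d}
  FOLLOW[S]={$,a,b,c,d}  FOLLOW[A]={$,a,b,c,d}  FOLLOW[B]={$,a,b,c,d}
pass 2: (no change)
  FOLLOW[S]={$,a,b,c,d}  FOLLOW[A]={$,a,b,c,d}  FOLLOW[B]={$,a,b,c,d}

FOLLOW(S) = ["$", "a", "b", "c", "d"]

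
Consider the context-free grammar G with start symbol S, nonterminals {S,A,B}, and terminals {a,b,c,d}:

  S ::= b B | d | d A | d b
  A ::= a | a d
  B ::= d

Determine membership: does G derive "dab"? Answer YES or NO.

CNF form of G:
  S -> T1 A | T1 T2 | T2 B | d
  A -> T0 T1 | a
  B -> d
  T0 -> a
  T1 -> d
  T2 -> b

CYK fill:
  [0..0]={B,S,T1}  "d"  orig:{B,S}
  [1..1]={A,T0}  "a"  orig:{A}
  [2..2]={T2}  "b"  orig:{}
  [0..1]={S}  "da"
  [1..2]=∅  "ab"
  [0..2]=∅  "dab"

S ∉ T[0,2] ⇒ NO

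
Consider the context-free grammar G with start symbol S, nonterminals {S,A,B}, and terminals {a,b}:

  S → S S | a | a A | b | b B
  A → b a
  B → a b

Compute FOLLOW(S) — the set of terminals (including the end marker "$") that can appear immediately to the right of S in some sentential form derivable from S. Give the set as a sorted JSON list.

FIRST sets, iterate to fixpoint:
iter 1:
  A via A→b a: +{b}
  B via B→a b: +{a}
  S via S→a: +{a}
  S via S→b: +{b}
  S: {a,b}  A: {b}  B: {a}
iter 2: — fixpoint
  S: {a,b}  A: {b}  B: {a}

FOLLOW iteration:
FOLLOW(S) := {$}
iter 1:
  S→S S: FOLLOW(S) ⊇ FIRST(S) = {a,b}; new: +{a,b}
  S→a A: FOLLOW(A) ⊇ FOLLOW(S) ⊇ {$,a,b}; new: +{$,a,b}
  S→b B: FOLLOW(B) ⊇ FOLLOW(S) ⊇ {$,a,b}; new: +{$,a,b}
  S: {$,a,b}  A: {$,a,b}  B: {$,a,b}
iter 2: — fixpoint
  S: {$,a,b}  A: {$,a,b}  B: {$,a,b}

FOLLOW(S) = ["$", "a", "b"]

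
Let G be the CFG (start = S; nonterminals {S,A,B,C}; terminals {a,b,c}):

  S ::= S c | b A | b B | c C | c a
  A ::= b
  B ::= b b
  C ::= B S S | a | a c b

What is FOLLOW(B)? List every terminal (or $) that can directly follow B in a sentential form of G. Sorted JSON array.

FIRST iteration:
[1]
  A via A→b: +{b}
  B via B→b b: +{b}
  C via C→B S S: +{b}
  C via C→a: +{a}
  S via S→b A: +{b}
  S via S→c C: +{c}
  FIRST[S]={b,c}  FIRST[A]={b}  FIRST[B]={b}  FIRST[C]={a,b}
[2] (stable)
  FIRST[S]={b,c}  FIRST[A]={b}  FIRST[B]={b}  FIRST[C]={a,b}

FOLLOW iteration:
FOLLOW(S) := {$}
[1]
  C→B S S: FOLLOW(B) ⊇ FIRST(S) = {b,c}; new: +{b,c}
  C→B S S: FOLLOW(S) ⊇ FIRST(S) = {b,c}; new: +{b,c}
  S→b A: FOLLOW(A) ⊇ FOLLOW(S) ⊇ {$,b,c}; new: +{$,b,c}
  S→b B: FOLLOW(B) ⊇ FOLLOW(S) ⊇ {$,b,c}; new: +{$}
  S→c C: FOLLOW(C) ⊇ FOLLOW(S) ⊇ {$,b,c}; new: +{$,b,c}
  FOLLOW[S]={$,b,c}  FOLLOW[A]={$,b,c}  FOLLOW[B]={$,b,c}  FOLLOW[C]={$,b,c}
[2] (stable)
  FOLLOW[S]={$,b,c}  FOLLOW[A]={$,b,c}  FOLLOW[B]={$,b,c}  FOLLOW[C]={$,b,c}

FOLLOW(B) = ["$", "b", "c"]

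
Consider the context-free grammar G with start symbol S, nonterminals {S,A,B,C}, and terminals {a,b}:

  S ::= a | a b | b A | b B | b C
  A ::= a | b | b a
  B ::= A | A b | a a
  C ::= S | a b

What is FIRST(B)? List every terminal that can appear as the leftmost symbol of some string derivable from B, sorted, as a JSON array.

FIRST iteration:
[1]
  A via A→a: +{a}
  A via A→b: +{b}
  B via B→A: +{a,b}
  C via C→a b: +{a}
  S via S→a: +{a}
  S via S→b A: +{b}
  S: {a,b}  A: {a,b}  B: {a,b}  C: {a}
[2]
  C via C→S: +{b}
  S: {a,b}  A: {a,b}  B: {a,b}  C: {a,b}
[3] — fixpoint
  S: {a,b}  A: {a,b}  B: {a,b}  C: {a,b}

FIRST(B) = ["a", "b"]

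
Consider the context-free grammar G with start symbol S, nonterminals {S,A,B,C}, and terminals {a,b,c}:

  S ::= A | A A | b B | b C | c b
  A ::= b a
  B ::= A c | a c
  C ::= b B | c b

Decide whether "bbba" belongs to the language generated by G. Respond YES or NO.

CNF form of G:
  S -> A A | T0 B | T0 C | T0 T1 | T2 T0
  A -> T0 T1
  B -> A T2 | T1 T2
  C -> T0 B | T2 T0
  T0 -> b
  T1 -> a
  T2 -> c

CYK table (by increasing span):
  [0..0]={T0}  "b"  orig:{}
  [1..1]={T0}  "b"  orig:{}
  [2..2]={T0}  "b"  orig:{}
  [3..3]={T1}  "a"  orig:{}
  [0..1]=∅  "bb"
  [1..2]=∅  "bb"
  [2..3]={A,S}  "ba"
  [0..2]=∅  "bbb"
  [1..3]=∅  "bba"
  [0..3]=∅  "bbba"

S ∉ T[0,3] ⇒ NO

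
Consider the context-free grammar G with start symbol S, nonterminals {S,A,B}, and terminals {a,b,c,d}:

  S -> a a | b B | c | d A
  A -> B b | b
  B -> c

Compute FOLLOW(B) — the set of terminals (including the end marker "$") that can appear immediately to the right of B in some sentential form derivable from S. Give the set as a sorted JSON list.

FIRST sets, iterate to fixpoint:
iter 1:
  A via A→b: +{b}
  B via B→c: +{c}
  S via S→a a: +{a}
  S via S→b B: +{b}
  S via S→c: +{c}
  S via S→d A: +{d}
  FIRST(S)={a,b,c,d}  FIRST(A)={b}  FIRST(B)={c}
iter 2:
  A via A→B b: +{c}
  FIRST(S)={a,b,c,d}  FIRST(A)={b,c}  FIRST(B)={c}
iter 3: done
  FIRST(S)={a,b,c,d}  FIRST(A)={b,c}  FIRST(B)={c}

FOLLOW iteration:
initialize: $ ∈ FOLLOW(S)
pass 1:
  A→B b: FOLLOW(B) ⊇ FIRST(b) = {b}; new: +{b}
  S→b B: FOLLOW(B) ⊇ FOLLOW(S) ⊇ {$}; new: +{$}
  S→d A: FOLLOW(A) ⊇ FOLLOW(S) ⊇ {$}; new: +{$}
  S: {$}  A: {$}  B: {$,b}
pass 2: (no change)
  S: {$}  A: {$}  B: {$,b}

FOLLOW(B) = ["$", "b"]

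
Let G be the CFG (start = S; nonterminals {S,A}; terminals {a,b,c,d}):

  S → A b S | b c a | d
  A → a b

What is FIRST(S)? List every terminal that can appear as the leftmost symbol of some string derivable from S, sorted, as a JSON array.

Compute FIRST by fixpoint:
[1]
  A via A→a b: +{a}
  S via S→A b S: +{a}
  S via S→b c a: +{b}
  S via S→d: +{d}
  FIRST(S)={a,b,d}  FIRST(A)={a}
[2] (no change)
  FIRST(S)={a,b,d}  FIRST(A)={a}

FIRST(S) = ["a", "b", "d"]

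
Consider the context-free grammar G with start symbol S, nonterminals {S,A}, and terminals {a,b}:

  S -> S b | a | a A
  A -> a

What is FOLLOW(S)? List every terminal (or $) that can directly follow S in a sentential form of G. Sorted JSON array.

Compute FIRST by fixpoint:
iter 1:
  A via A→a: +{a}
  S via S→a: +{a}
  S: {a}  A: {a}
iter 2: — fixpoint
  S: {a}  A: {a}

Compute FOLLOW by fixpoint:
FOLLOW(S) := {$}
pass 1:
  S→S b: FOLLOW(S) ⊇ FIRST(b) = {b}; new: +{b}
  S→a A: FOLLOW(A) ⊇ FOLLOW(S) ⊇ {$,b}; new: +{$,b}
  FOLLOW[S]={$,b}  FOLLOW[A]={$,b}
pass 2: (stable)
  FOLLOW[S]={$,b}  FOLLOW[A]={$,b}

FOLLOW(S) = ["$", "b"]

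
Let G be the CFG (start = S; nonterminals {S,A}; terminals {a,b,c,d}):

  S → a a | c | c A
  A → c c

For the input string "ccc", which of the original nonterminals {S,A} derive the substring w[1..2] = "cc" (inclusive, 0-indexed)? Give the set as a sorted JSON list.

CNF form of G:
  S -> T0 A | T1 T1 | c
  A -> T0 T0
  T0 -> c
  T1 -> a

CYK table (by increasing span) (cells [i..j] with 1 ≤ i ≤ j ≤ 2 only):
  [1..1]={S,T0}  "c"  orig:{S}
  [2..2]={S,T0}  "c"  orig:{S}
  [1..2]={A}  "cc"

Original NTs in T[1,2] deriving "cc": ["A"]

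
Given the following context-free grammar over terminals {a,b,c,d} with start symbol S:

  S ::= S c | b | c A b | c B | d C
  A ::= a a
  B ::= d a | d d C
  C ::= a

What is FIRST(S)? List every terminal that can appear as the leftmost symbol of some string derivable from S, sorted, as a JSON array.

Compute FIRST by fixpoint:
[1]
  A via A→a a: +{a}
  B via B→d a: +{d}
  C via C→a: +{a}
  S via S→b: +{b}
  S via S→c A b: +{c}
  S via S→d C: +{d}
  S: {b,c,d}  A: {a}  B: {d}  C: {a}
[2] (stable)
  S: {b,c,d}  A: {a}  B: {d}  C: {a}

FIRST(S) = ["b", "c", "d"]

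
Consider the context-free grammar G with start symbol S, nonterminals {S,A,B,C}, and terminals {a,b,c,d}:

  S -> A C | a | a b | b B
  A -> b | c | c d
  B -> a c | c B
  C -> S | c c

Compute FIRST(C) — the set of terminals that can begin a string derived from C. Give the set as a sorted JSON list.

Compute FIRST by fixpoint:
pass 1:
  A via A→b: +{b}
  A via A→c: +{c}
  B via B→a c: +{a}
  B via B→c B: +{c}
  C via C→c c: +{c}
  S via S→A C: +{b,c}
  S via S→a: +{a}
  FIRST(S)={a,b,c}  FIRST(A)={b,c}  FIRST(B)={a,c}  FIRST(C)={c}
pass 2:
  C via C→S: +{a,b}
  FIRST(S)={a,b,c}  FIRST(A)={b,c}  FIRST(B)={a,c}  FIRST(C)={a,b,c}
pass 3: (no change)
  FIRST(S)={a,b,c}  FIRST(A)={b,c}  FIRST(B)={a,c}  FIRST(C)={a,b,c}

FIRST(C) = ["a", "b", "c"]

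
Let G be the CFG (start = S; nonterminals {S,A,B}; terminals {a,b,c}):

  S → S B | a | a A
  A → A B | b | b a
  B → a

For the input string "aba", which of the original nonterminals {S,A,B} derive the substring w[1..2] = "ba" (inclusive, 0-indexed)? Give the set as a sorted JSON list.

CNF form of G:
  S -> S B | T1 A | a
  A -> A B | T0 T1 | b
  B -> a
  T0 -> b
  T1 -> a

CYK fill (cells [i..j] with 1 ≤ i ≤ j ≤ 2 only):
  cell(1,1) b: {A,T0}  orig:{A}
  cell(2,2) a: {B,S,T1}  orig:{B,S}
  cell(1,2) ba: {A}

Original NTs in T[1,2] deriving "ba": ["A"]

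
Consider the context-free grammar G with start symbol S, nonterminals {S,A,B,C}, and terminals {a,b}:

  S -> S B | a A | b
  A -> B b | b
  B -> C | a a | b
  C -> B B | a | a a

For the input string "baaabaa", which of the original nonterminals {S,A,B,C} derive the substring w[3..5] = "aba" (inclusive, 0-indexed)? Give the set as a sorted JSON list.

Convert to CNF:
  S -> S B | T1 A | b
  A -> B T0 | b
  B -> B B | T1 T1 | a | b
  C -> B B | T1 T1 | a
  T0 -> b
  T1 -> a

CYK table (by increasing span), restricted to cells inside w[3..5]:
  T[3,3] 'a' = {B,C,T1}  orig:{B,C}
  T[4,4] 'b' = {A,B,S,T0}  orig:{A,B,S}
  T[5,5] 'a' = {B,C,T1}  orig:{B,C}
  T[3,4] 'ab' = {A,B,C,S}
  T[4,5] 'ba' = {B,C,S}
  T[3,5] 'aba' = {B,C,S}

Original NTs in T[3,5] deriving "aba": ["B", "C", "S"]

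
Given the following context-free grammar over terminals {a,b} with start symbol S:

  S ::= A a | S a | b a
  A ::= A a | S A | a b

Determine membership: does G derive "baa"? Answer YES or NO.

Convert to CNF:
  S -> A T0 | S T0 | T1 T0
  A -> A T0 | S A | T0 T1
  T0 -> a
  T1 -> b

Fill CYK table bottom-up:
  cell(0,0) b: {T1}  orig:{}
  cell(1,1) a: {T0}  orig:{}
  cell(2,2) a: {T0}  orig:{}
  cell(0,1) ba: {S}
  cell(1,2) aa: ∅
  cell(0,2) baa: {S}

S ∈ T[0,2] ⇒ YES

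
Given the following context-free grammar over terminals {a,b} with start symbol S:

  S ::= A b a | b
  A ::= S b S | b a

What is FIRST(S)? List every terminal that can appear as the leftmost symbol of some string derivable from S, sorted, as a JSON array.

Compute FIRST by fixpoint:
pass 1:
  A via A→b a: +{b}
  S via S→A b a: +{b}
  S: {b}  A: {b}
pass 2: — fixpoint
  S: {b}  A: {b}

FIRST(S) = ["b"]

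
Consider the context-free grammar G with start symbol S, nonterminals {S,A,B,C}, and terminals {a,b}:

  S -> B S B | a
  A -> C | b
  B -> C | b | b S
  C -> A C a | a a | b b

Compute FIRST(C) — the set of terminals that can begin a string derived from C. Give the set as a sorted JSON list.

Compute FIRST by fixpoint:
[1]
  A via A→b: +{b}
  B via B→b: +{b}
  C via C→A C a: +{b}
  C via C→a a: +{a}
  S via S→B S B: +{b}
  S via S→a: +{a}
  S: {a,b}  A: {b}  B: {b}  C: {a,b}
[2]
  A via A→C: +{a}
  B via B→C: +{a}
  S: {a,b}  A: {a,b}  B: {a,b}  C: {a,b}
[3] done
  S: {a,b}  A: {a,b}  B: {a,b}  C: {a,b}

FIRST(C) = ["a", "b"]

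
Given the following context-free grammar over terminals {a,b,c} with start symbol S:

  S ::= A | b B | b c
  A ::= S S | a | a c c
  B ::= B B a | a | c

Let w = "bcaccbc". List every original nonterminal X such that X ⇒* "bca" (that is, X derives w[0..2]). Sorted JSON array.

Convert to CNF:
  S -> S S | T0 X5 | T2 B | T2 T1 | a
  A -> S S | T0 X3 | a
  B -> B X4 | a | c
  T0 -> a
  T1 -> c
  T2 -> b
  X3 -> T1 T1
  X4 -> B T0
  X5 -> T1 T1

CYK table (by increasing span) — only the sub-triangle for w[0..2]:
  T[0,0] 'b' = {T2}  orig:{}
  T[1,1] 'c' = {B,T1}  orig:{B}
  T[2,2] 'a' = {A,B,S,T0}  orig:{A,B,S}
  T[0,1] 'bc' = {S}
  T[1,2] 'ca' = {X4}  orig:{}
  T[0,2] 'bca' = {A,S}

Original NTs in T[0,2] deriving "bca": ["A", "S"]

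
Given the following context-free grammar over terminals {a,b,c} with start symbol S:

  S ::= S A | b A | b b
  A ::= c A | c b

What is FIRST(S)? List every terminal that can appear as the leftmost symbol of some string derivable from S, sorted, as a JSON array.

FIRST sets, iterate to fixpoint:
[1]
  A via A→c A: +{c}
  S via S→b A: +{b}
  FIRST[S]={b}  FIRST[A]={c}
[2] done
  FIRST[S]={b}  FIRST[A]={c}

FIRST(S) = ["b"]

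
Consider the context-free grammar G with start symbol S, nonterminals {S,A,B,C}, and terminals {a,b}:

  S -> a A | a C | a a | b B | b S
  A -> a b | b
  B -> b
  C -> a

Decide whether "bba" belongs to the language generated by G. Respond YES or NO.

Convert to CNF:
  S -> T0 A | T0 C | T0 T0 | T1 B | T1 S
  A -> T0 T1 | b
  B -> b
  C -> a
  T0 -> a
  T1 -> b

Fill CYK table bottom-up:
  T[0,0] 'b' = {A,B,T1}  orig:{A,B}
  T[1,1] 'b' = {A,B,T1}  orig:{A,B}
  T[2,2] 'a' = {C,T0}  orig:{C}
  T[0,1] 'bb' = {S}
  T[1,2] 'ba' = ∅
  T[0,2] 'bba' = ∅

S ∉ T[0,2] ⇒ NO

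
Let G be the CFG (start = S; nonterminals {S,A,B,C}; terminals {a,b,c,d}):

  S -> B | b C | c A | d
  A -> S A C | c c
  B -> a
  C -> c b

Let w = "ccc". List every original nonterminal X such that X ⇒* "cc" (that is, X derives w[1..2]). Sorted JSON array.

CNF form of G:
  S -> T0 A | T1 C | a | d
  A -> S X2 | T0 T0
  B -> a
  C -> T0 T1
  T0 -> c
  T1 -> b
  X2 -> A C

CYK fill — only the sub-triangle for w[1..2]:
  cell(1,1) c: {T0}  orig:{}
  cell(2,2) c: {T0}  orig:{}
  cell(1,2) cc: {A}

Original NTs in T[1,2] deriving "cc": ["A"]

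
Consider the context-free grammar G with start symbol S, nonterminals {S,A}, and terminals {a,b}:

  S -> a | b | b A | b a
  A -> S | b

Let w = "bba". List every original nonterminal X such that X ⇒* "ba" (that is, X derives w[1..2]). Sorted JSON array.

Convert to CNF:
  S -> T0 A | T0 T1 | a | b
  A -> T0 A | T0 T1 | a | b
  T0 -> b
  T1 -> a

CYK fill, restricted to cells inside w[1..2]:
  [1..1]={A,S,T0}  "b"  orig:{A,S}
  [2..2]={A,S,T1}  "a"  orig:{A,S}
  [1..2]={A,S}  "ba"

Original NTs in T[1,2] deriving "ba": ["A", "S"]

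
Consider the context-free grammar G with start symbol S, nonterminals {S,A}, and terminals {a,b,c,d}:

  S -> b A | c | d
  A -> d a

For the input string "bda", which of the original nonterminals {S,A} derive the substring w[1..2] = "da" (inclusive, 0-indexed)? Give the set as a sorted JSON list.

Convert to CNF:
  S -> T2 A | c | d
  A -> T0 T1
  T0 -> d
  T1 -> a
  T2 -> b

CYK table (by increasing span) (cells [i..j] with 1 ≤ i ≤ j ≤ 2 only):
  cell(1,1) d: {S,T0}  orig:{S}
  cell(2,2) a: {T1}  orig:{}
  cell(1,2) da: {A}

Original NTs in T[1,2] deriving "da": ["A"]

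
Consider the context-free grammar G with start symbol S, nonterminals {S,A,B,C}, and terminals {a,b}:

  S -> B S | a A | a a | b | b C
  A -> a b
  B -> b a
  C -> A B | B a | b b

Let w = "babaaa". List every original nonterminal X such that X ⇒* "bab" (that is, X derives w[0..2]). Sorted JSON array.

Convert to CNF:
  S -> B S | T0 A | T0 T0 | T1 C | b
  A -> T0 T1
  B -> T1 T0
  C -> A B | B T0 | T1 T1
  T0 -> a
  T1 -> b

Fill CYK table bottom-up, restricted to cells inside w[0..2]:
  cell(0,0) b: {S,T1}  orig:{S}
  cell(1,1) a: {T0}  orig:{}
  cell(2,2) b: {S,T1}  orig:{S}
  cell(0,1) ba: {B}
  cell(1,2) ab: {A}
  cell(0,2) bab: {S}

Original NTs in T[0,2] deriving "bab": ["S"]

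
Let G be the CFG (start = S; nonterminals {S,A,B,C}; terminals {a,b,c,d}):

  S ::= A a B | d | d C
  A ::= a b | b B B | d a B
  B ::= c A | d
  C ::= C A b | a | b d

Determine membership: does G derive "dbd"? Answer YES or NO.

Convert to CNF:
  S -> A X7 | T2 C | d
  A -> T0 T1 | T1 X4 | T2 X5
  B -> T3 A | d
  C -> C X6 | T1 T2 | a
  T0 -> a
  T1 -> b
  T2 -> d
  T3 -> c
  X4 -> B B
  X5 -> T0 B
  X6 -> A T1
  X7 -> T0 B

CYK fill:
  T[0,0] 'd' = {B,S,T2}  orig:{B,S}
  T[1,1] 'b' = {T1}  orig:{}
  T[2,2] 'd' = {B,S,T2}  orig:{B,S}
  T[0,1] 'db' = ∅
  T[1,2] 'bd' = {C}
  T[0,2] 'dbd' = {S}

S ∈ T[0,2] ⇒ YES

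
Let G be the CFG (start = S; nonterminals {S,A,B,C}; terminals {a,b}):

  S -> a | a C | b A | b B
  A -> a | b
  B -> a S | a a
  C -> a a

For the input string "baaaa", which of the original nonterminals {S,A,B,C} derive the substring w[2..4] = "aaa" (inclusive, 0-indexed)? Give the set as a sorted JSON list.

Convert to CNF:
  S -> T0 C | T1 A | T1 B | a
  A -> a | b
  B -> T0 S | T0 T0
  C -> T0 T0
  T0 -> a
  T1 -> b

CYK fill, restricted to cells inside w[2..4]:
  [2..2]={A,S,T0}  "a"  orig:{A,S}
  [3..3]={A,S,T0}  "a"  orig:{A,S}
  [4..4]={A,S,T0}  "a"  orig:{A,S}
  [2..3]={B,C}  "aa"
  [3..4]={B,C}  "aa"
  [2..4]={S}  "aaa"

Original NTs in T[2,4] deriving "aaa": ["S"]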